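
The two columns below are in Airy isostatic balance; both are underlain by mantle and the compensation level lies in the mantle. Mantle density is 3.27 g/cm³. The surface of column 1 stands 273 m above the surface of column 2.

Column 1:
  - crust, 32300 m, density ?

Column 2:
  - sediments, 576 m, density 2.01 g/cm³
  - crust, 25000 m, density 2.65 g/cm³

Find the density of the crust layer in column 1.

2.74 g/cm³

Take the compensation level at the base of the deeper column (depth z_c below the surface of column 1) and equate Σ ρ_i t_i down to z_c; mantle fills any gap and the z_c terms cancel.
Column 1: 32300×ρ + (z_c − 32300)×3.27
Column 2: 273×0 + 576×2.01 + 25000×2.65 + (z_c − 273 − 25576)×3.27
The z_c×3.27 term appears on both sides and cancels. Collect the known terms of each column as K = Σ(ρt)_known − 3.27 × (depth of known layers): K_1 = 0 − 3.27×32300 = −105621; K_2 = 67407.76 − 3.27×(273 + 25576) = −17118.47.
Balance: K_1 + 32300×ρ = K_2, so ρ = (K_2 − K_1)/32300 = 88502.5/32300 = 2.74 g/cm³.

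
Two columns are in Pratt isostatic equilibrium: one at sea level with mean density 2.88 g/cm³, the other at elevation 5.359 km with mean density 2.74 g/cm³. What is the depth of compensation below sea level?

ρ_ref D = ρ (D + h) → D (ρ_ref − ρ) = ρ h.
D = ρ h/(ρ_ref − ρ) = 2.74 × 5.359 km/(2.88 − 2.74) = 105 km.

105 km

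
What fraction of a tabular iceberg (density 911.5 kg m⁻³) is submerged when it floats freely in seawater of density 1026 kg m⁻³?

Submerged fraction = ρ_obj/ρ_fluid = 911.5/1026 = 88.8%.

88.8%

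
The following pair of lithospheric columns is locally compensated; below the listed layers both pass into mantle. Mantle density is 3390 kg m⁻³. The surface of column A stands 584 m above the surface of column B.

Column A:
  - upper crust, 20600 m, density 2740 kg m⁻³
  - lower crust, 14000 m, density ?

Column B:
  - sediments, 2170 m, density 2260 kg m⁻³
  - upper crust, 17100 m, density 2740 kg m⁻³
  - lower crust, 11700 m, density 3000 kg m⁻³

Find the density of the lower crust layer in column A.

Take the compensation level at the base of the deeper column (depth z_c below the surface of column A) and equate Σ ρ_i t_i down to z_c; mantle fills any gap and the z_c terms cancel.
Column A: 20600×2740 + 14000×ρ + (z_c − 34600)×3390
Column B: 584×0 + 2170×2260 + 17100×2740 + 11700×3000 + (z_c − 584 − 30970)×3390
The z_c×3390 term appears on both sides and cancels. Collect the known terms of each column as K = Σ(ρt)_known − 3390 × (depth of known layers): K_A = 56444000 − 3390×34600 = −60850000; K_B = 86858200 − 3390×(584 + 30970) = −20109860.
Balance: K_A + 14000×ρ = K_B, so ρ = (K_B − K_A)/14000 = 40740100/14000 = 2910 kg m⁻³.

2910 kg m⁻³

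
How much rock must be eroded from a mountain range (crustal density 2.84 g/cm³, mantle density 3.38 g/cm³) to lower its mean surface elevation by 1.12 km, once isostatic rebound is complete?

Net drop Δ = e − u = e − e ρ_c/ρ_m = e (ρ_m − ρ_c)/ρ_m.
e = Δ ρ_m/(ρ_m − ρ_c) = 1.12 km × 3.38/0.54 = 7.01 km.

7.01 km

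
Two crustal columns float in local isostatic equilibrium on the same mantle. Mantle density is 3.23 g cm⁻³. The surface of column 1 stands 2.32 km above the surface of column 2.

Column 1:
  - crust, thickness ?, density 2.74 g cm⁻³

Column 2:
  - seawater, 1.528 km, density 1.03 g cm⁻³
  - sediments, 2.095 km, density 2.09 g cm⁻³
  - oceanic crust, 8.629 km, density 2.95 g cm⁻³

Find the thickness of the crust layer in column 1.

Take the compensation level at the base of the deeper column (depth z_c below the surface of column 1) and equate Σ ρ_i t_i down to z_c; mantle fills any gap and the z_c terms cancel.
Column 1: x×2.74 + (z_c − 0 − x)×3.23
Column 2: 2.32×0 + 1.528×1.03 + 2.095×2.09 + 8.629×2.95 + (z_c − 2.32 − 12.252)×3.23
The z_c×3.23 term appears on both sides and cancels. Collect the known terms of each column as K = Σ(ρt)_known − 3.23 × (depth of known layers): K_1 = 0 − 3.23×0 = 0; K_2 = 31.40794 − 3.23×(2.32 + 12.252) = −15.65962.
Balance: K_1 − x×(3.23 − 2.74) = K_2, so x = (K_1 − K_2)/(3.23 − 2.74) = 15.6596/0.49 = 32 km.

32 km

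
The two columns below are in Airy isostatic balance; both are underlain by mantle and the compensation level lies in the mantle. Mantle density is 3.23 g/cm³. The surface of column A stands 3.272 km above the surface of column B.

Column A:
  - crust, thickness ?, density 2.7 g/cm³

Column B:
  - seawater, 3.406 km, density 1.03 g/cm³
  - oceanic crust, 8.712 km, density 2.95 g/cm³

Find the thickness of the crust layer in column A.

Take the compensation level at the base of the deeper column (depth z_c below the surface of column A) and equate Σ ρ_i t_i down to z_c; mantle fills any gap and the z_c terms cancel.
Column A: x×2.7 + (z_c − 0 − x)×3.23
Column B: 3.272×0 + 3.406×1.03 + 8.712×2.95 + (z_c − 3.272 − 12.118)×3.23
The z_c×3.23 term appears on both sides and cancels. Collect the known terms of each column as K = Σ(ρt)_known − 3.23 × (depth of known layers): K_A = 0 − 3.23×0 = 0; K_B = 29.20858 − 3.23×(3.272 + 12.118) = −20.50112.
Balance: K_A − x×(3.23 − 2.7) = K_B, so x = (K_A − K_B)/(3.23 − 2.7) = 20.5011/0.53 = 38.7 km.

38.7 km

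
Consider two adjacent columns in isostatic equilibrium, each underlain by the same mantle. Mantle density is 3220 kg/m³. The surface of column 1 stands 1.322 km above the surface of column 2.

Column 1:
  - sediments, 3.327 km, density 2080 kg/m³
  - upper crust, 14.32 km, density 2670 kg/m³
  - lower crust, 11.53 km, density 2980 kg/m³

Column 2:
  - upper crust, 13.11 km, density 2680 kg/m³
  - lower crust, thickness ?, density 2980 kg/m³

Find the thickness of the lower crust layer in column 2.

Take the compensation level at the base of the deeper column (depth z_c below the surface of column 1) and equate Σ ρ_i t_i down to z_c; mantle fills any gap and the z_c terms cancel.
Column 1: 3.327×2080 + 14.32×2670 + 11.53×2980 + (z_c − 29.177)×3220
Column 2: 1.322×0 + 13.11×2680 + x×2980 + (z_c − 1.322 − 13.11 − x)×3220
The z_c×3220 term appears on both sides and cancels. Collect the known terms of each column as K = Σ(ρt)_known − 3220 × (depth of known layers): K_1 = 79513.96 − 3220×29.177 = −14435.98; K_2 = 35134.8 − 3220×(1.322 + 13.11) = −11336.24.
Balance: K_1 = K_2 − x×(3220 − 2980), so x = (K_2 − K_1)/(3220 − 2980) = 3099.74/240 = 12.9 km.

12.9 km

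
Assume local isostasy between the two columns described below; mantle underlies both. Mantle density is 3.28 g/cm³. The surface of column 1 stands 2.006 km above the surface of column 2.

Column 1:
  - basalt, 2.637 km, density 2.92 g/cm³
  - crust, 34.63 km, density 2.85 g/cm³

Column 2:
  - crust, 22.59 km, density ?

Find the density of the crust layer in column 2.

2.87 g/cm³

Take the compensation level at the base of the deeper column (depth z_c below the surface of column 1) and equate Σ ρ_i t_i down to z_c; mantle fills any gap and the z_c terms cancel.
Column 1: 2.637×2.92 + 34.63×2.85 + (z_c − 37.267)×3.28
Column 2: 2.006×0 + 22.59×ρ + (z_c − 2.006 − 22.59)×3.28
The z_c×3.28 term appears on both sides and cancels. Collect the known terms of each column as K = Σ(ρt)_known − 3.28 × (depth of known layers): K_1 = 106.39554 − 3.28×37.267 = −15.84022; K_2 = 0 − 3.28×(2.006 + 22.59) = −80.67488.
Balance: K_1 = K_2 + 22.59×ρ, so ρ = (K_1 − K_2)/22.59 = 64.8347/22.59 = 2.87 g/cm³.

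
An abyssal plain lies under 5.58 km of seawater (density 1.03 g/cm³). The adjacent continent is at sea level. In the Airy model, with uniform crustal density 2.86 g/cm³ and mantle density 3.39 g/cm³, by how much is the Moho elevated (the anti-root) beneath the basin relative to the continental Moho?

19.3 km

Isostatic balance requires: replacing crust with seawater at the top is compensated by replacing crust with mantle at the base: d (ρ_c − ρ_w) = a (ρ_m − ρ_c).
a = d (ρ_c − ρ_w)/(ρ_m − ρ_c) = 5.58 km × 1.83/0.53 = 19.3 km.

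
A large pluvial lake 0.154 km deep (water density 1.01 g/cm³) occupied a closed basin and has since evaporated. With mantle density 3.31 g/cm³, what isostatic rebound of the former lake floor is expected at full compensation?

0.047 km

u = d ρ_w/ρ_m = 0.154 km × 1.01/3.31 = 0.047 km.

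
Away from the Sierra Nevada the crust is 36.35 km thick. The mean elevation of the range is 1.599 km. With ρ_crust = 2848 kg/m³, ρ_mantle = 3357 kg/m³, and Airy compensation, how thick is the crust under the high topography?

Root depth r = h ρ_c / (ρ_m − ρ_c) = 1.599 km × 2848 / 509 = 8.947 km.
Total thickness = T + h + r = 36.35 km + 1.599 km + 8.947 km = 46.9 km.

46.9 km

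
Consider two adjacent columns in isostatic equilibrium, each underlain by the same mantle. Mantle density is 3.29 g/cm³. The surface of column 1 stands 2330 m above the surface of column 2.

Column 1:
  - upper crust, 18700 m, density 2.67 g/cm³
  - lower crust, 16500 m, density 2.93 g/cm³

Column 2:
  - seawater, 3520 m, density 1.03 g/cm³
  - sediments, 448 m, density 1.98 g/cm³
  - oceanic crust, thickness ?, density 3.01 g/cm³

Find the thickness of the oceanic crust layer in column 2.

4740 m

Take the compensation level at the base of the deeper column (depth z_c below the surface of column 1) and equate Σ ρ_i t_i down to z_c; mantle fills any gap and the z_c terms cancel.
Column 1: 18700×2.67 + 16500×2.93 + (z_c − 35200)×3.29
Column 2: 2330×0 + 3520×1.03 + 448×1.98 + x×3.01 + (z_c − 2330 − 3968 − x)×3.29
The z_c×3.29 term appears on both sides and cancels. Collect the known terms of each column as K = Σ(ρt)_known − 3.29 × (depth of known layers): K_1 = 98274 − 3.29×35200 = −17534; K_2 = 4512.64 − 3.29×(2330 + 3968) = −16207.78.
Balance: K_1 = K_2 − x×(3.29 − 3.01), so x = (K_2 − K_1)/(3.29 − 3.01) = 1326.22/0.28 = 4740 m.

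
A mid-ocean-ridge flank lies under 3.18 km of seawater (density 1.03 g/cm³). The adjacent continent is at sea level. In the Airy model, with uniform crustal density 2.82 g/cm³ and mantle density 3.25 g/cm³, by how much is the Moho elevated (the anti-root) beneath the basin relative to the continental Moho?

In Airy isostatic equilibrium: replacing crust with seawater at the top is compensated by replacing crust with mantle at the base: d (ρ_c − ρ_w) = a (ρ_m − ρ_c).
a = d (ρ_c − ρ_w)/(ρ_m − ρ_c) = 3.18 km × 1.79/0.43 = 13.2 km.

13.2 km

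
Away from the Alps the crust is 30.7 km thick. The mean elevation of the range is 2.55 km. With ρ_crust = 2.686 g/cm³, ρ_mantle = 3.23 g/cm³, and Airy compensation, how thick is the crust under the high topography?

Root depth r = h ρ_c / (ρ_m − ρ_c) = 2.55 km × 2.686 / 0.544 = 12.59 km.
Total thickness = T + h + r = 30.7 km + 2.55 km + 12.59 km = 45.8 km.

45.8 km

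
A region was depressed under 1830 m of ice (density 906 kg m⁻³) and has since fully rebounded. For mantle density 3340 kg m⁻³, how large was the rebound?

496 m

Removing the load lets mantle flow back in; uplift u satisfies ρ_ice t = ρ_m u.
u = t ρ_ice/ρ_m = 1830 m × 906/3340 = 496 m.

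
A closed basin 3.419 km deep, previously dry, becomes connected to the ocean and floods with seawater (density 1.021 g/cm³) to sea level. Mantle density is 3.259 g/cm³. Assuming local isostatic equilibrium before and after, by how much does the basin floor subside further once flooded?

1.56 km

After flooding the water column is d + s deep. Its weight must equal the weight of mantle displaced by the extra subsidence s: (d + s) ρ_w = s ρ_m.
s = d ρ_w / (ρ_m − ρ_w) = 3.419 km × 1.021/(3.259 − 1.021) = 1.56 km.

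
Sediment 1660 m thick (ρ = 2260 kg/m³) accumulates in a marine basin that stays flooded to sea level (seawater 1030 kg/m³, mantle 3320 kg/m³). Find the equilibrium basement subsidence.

892 m

Submarine loading: the sediment displaces seawater, and the subsidence is in turn flooded, so s (ρ_m − ρ_w) = t (ρ_sed − ρ_w).
s = 1660 m × (2260 − 1030) / (3320 − 1030) = 892 m.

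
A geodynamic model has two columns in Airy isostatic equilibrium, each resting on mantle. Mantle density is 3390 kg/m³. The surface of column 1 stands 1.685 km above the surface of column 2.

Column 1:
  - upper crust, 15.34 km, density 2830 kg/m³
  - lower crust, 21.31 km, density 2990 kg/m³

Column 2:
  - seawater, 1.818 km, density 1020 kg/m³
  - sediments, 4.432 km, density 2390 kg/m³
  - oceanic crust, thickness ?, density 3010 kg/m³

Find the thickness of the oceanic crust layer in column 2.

Take the compensation level at the base of the deeper column (depth z_c below the surface of column 1) and equate Σ ρ_i t_i down to z_c; mantle fills any gap and the z_c terms cancel.
Column 1: 15.34×2830 + 21.31×2990 + (z_c − 36.65)×3390
Column 2: 1.685×0 + 1.818×1020 + 4.432×2390 + x×3010 + (z_c − 1.685 − 6.25 − x)×3390
The z_c×3390 term appears on both sides and cancels. Collect the known terms of each column as K = Σ(ρt)_known − 3390 × (depth of known layers): K_1 = 107129.1 − 3390×36.65 = −17114.4; K_2 = 12446.84 − 3390×(1.685 + 6.25) = −14452.81.
Balance: K_1 = K_2 − x×(3390 − 3010), so x = (K_2 − K_1)/(3390 − 3010) = 2661.59/380 = 7 km.

7 km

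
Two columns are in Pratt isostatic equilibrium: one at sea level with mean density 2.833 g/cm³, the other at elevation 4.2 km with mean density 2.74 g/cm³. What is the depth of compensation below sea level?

ρ_ref D = ρ (D + h) → D (ρ_ref − ρ) = ρ h.
D = ρ h/(ρ_ref − ρ) = 2.74 × 4.2 km/(2.833 − 2.74) = 124 km.

124 km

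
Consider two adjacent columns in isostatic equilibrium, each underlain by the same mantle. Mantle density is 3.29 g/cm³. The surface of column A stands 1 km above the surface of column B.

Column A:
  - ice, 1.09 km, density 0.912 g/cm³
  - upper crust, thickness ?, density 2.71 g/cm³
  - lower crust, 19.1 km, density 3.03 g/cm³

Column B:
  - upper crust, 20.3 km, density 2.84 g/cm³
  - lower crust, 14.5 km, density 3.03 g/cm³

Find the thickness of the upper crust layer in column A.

Take the compensation level at the base of the deeper column (depth z_c below the surface of column A) and equate Σ ρ_i t_i down to z_c; mantle fills any gap and the z_c terms cancel.
Column A: 1.09×0.912 + x×2.71 + 19.1×3.03 + (z_c − 20.19 − x)×3.29
Column B: 1×0 + 20.3×2.84 + 14.5×3.03 + (z_c − 1 − 34.8)×3.29
The z_c×3.29 term appears on both sides and cancels. Collect the known terms of each column as K = Σ(ρt)_known − 3.29 × (depth of known layers): K_A = 58.86708 − 3.29×20.19 = −7.55802; K_B = 101.587 − 3.29×(1 + 34.8) = −16.195.
Balance: K_A − x×(3.29 − 2.71) = K_B, so x = (K_A − K_B)/(3.29 − 2.71) = 8.63698/0.58 = 14.9 km.

14.9 km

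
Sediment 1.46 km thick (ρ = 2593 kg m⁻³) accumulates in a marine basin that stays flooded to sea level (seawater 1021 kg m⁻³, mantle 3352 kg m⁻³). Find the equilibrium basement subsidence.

Submarine loading: the sediment displaces seawater, and the subsidence is in turn flooded, so s (ρ_m − ρ_w) = t (ρ_sed − ρ_w).
s = 1.46 km × (2593 − 1021) / (3352 − 1021) = 0.985 km.

0.985 km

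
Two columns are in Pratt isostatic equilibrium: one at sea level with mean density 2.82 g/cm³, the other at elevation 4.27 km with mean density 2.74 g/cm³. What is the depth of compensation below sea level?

ρ_ref D = ρ (D + h) → D (ρ_ref − ρ) = ρ h.
D = ρ h/(ρ_ref − ρ) = 2.74 × 4.27 km/(2.82 − 2.74) = 146 km.

146 km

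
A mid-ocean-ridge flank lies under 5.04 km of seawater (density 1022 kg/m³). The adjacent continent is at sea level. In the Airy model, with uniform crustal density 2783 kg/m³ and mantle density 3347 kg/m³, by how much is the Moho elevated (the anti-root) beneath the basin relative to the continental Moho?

In Airy isostatic equilibrium: replacing crust with seawater at the top is compensated by replacing crust with mantle at the base: d (ρ_c − ρ_w) = a (ρ_m − ρ_c).
a = d (ρ_c − ρ_w)/(ρ_m − ρ_c) = 5.04 km × 1761/564 = 15.7 km.

15.7 km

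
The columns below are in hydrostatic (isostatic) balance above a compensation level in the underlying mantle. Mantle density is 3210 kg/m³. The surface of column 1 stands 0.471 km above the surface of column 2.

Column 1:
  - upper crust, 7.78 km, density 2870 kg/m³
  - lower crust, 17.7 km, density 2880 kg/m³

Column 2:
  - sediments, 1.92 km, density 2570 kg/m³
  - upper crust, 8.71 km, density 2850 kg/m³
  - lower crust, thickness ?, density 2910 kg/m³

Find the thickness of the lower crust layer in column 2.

8.7 km

Take the compensation level at the base of the deeper column (depth z_c below the surface of column 1) and equate Σ ρ_i t_i down to z_c; mantle fills any gap and the z_c terms cancel.
Column 1: 7.78×2870 + 17.7×2880 + (z_c − 25.48)×3210
Column 2: 0.471×0 + 1.92×2570 + 8.71×2850 + x×2910 + (z_c − 0.471 − 10.63 − x)×3210
The z_c×3210 term appears on both sides and cancels. Collect the known terms of each column as K = Σ(ρt)_known − 3210 × (depth of known layers): K_1 = 73304.6 − 3210×25.48 = −8486.2; K_2 = 29757.9 − 3210×(0.471 + 10.63) = −5876.31.
Balance: K_1 = K_2 − x×(3210 − 2910), so x = (K_2 − K_1)/(3210 − 2910) = 2609.89/300 = 8.7 km.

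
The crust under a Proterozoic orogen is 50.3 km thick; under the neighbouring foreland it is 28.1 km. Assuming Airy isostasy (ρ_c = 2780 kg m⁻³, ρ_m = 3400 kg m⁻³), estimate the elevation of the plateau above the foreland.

4.05 km

Excess crust Δ = 50.3 km − 28.1 km = 22.2 km, split between elevation h and root r with h + r = Δ.
Airy balance ρ_c h = (ρ_m − ρ_c) r gives r = h ρ_c/(ρ_m − ρ_c), so h (1 + ρ_c/(ρ_m − ρ_c)) = Δ, i.e. h = Δ (ρ_m − ρ_c)/ρ_m.
h = 22.2 km × 620/3400 = 4.05 km.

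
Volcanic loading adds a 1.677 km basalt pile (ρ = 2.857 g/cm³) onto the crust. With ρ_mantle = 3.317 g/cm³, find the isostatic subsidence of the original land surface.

Subaerial loading: s = t ρ_load / ρ_m.
s = 1.677 km × 2.857/3.317 = 1.44 km.

1.44 km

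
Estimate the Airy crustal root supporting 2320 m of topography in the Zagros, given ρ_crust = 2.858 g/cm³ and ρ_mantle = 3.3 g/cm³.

For local isostatic compensation: the weight of the topography is balanced by the buoyancy of the root, ρ_c h = (ρ_m − ρ_c) r.
r = h · ρ_c / (ρ_m − ρ_c) = 2320 m × 2.858 / (3.3 − 2.858) = 15000 m.

15000 m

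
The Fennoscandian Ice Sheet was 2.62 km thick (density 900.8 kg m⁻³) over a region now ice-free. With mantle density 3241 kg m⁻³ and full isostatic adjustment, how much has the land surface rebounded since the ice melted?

Removing the load lets mantle flow back in; uplift u satisfies ρ_ice t = ρ_m u.
u = t ρ_ice/ρ_m = 2.62 km × 900.8/3241 = 0.728 km.

0.728 km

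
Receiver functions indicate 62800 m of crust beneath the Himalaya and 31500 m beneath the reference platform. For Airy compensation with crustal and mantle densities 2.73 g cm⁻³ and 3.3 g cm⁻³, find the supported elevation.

5410 m

Excess crust Δ = 62800 m − 31500 m = 31300 m, split between elevation h and root r with h + r = Δ.
Airy balance ρ_c h = (ρ_m − ρ_c) r gives r = h ρ_c/(ρ_m − ρ_c), so h (1 + ρ_c/(ρ_m − ρ_c)) = Δ, i.e. h = Δ (ρ_m − ρ_c)/ρ_m.
h = 31300 m × 0.57/3.3 = 5410 m.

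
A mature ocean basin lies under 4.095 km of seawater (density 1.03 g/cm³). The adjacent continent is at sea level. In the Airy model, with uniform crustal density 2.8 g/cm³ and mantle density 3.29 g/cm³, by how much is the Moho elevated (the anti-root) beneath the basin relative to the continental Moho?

By Archimedes' principle applied to the lithosphere: replacing crust with seawater at the top is compensated by replacing crust with mantle at the base: d (ρ_c − ρ_w) = a (ρ_m − ρ_c).
a = d (ρ_c − ρ_w)/(ρ_m − ρ_c) = 4.095 km × 1.77/0.49 = 14.8 km.

14.8 km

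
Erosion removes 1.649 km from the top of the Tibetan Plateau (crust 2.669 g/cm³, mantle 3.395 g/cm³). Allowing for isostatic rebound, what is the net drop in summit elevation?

0.353 km

Rebound u = e ρ_c/ρ_m = 1.649 km × 2.669/3.395 = 1.296 km.
Net surface drop = e − u = 1.649 km − 1.296 km = e (ρ_m − ρ_c)/ρ_m = 0.353 km.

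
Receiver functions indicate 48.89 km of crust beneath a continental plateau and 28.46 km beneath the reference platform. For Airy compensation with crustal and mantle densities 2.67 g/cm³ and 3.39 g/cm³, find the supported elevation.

4.34 km

Excess crust Δ = 48.89 km − 28.46 km = 20.43 km, split between elevation h and root r with h + r = Δ.
Airy balance ρ_c h = (ρ_m − ρ_c) r gives r = h ρ_c/(ρ_m − ρ_c), so h (1 + ρ_c/(ρ_m − ρ_c)) = Δ, i.e. h = Δ (ρ_m − ρ_c)/ρ_m.
h = 20.43 km × 0.72/3.39 = 4.34 km.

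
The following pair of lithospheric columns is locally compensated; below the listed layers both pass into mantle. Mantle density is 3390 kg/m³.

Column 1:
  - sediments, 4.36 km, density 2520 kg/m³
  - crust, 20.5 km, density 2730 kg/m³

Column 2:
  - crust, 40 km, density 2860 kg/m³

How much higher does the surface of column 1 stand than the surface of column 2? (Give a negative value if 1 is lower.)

For any compensation level in the mantle, the mantle terms cancel and isostasy reduces to e = (Σt_1 − Σt_2) − (Σ(ρt)_1 − Σ(ρt)_2) / ρ_m.
Σt_1 = 24.86 km; Σt_2 = 40 km; Σ(ρt)_1 = 66952.2; Σ(ρt)_2 = 114400 (in km·kg/m³).
e = (24.86 − 40) − (66952.2 − 114400) / 3390 = −1.14 km.

−1.14 km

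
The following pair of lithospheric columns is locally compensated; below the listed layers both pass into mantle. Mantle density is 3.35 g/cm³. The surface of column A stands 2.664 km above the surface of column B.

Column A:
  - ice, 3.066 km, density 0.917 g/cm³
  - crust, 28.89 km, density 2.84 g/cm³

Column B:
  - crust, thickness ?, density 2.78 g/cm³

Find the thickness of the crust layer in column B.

Take the compensation level at the base of the deeper column (depth z_c below the surface of column A) and equate Σ ρ_i t_i down to z_c; mantle fills any gap and the z_c terms cancel.
Column A: 3.066×0.917 + 28.89×2.84 + (z_c − 31.956)×3.35
Column B: 2.664×0 + x×2.78 + (z_c − 2.664 − 0 − x)×3.35
The z_c×3.35 term appears on both sides and cancels. Collect the known terms of each column as K = Σ(ρt)_known − 3.35 × (depth of known layers): K_A = 84.859122 − 3.35×31.956 = −22.193478; K_B = 0 − 3.35×(2.664 + 0) = −8.9244.
Balance: K_A = K_B − x×(3.35 − 2.78), so x = (K_B − K_A)/(3.35 − 2.78) = 13.2691/0.57 = 23.3 km.

23.3 km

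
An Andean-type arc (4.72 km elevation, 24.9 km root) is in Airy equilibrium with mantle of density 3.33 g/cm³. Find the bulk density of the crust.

2.8 g/cm³

ρ_c h = (ρ_m − ρ_c) r → ρ_c (h + r) = ρ_m r → ρ_c = ρ_m r / (h + r).
ρ_c = 3.33 × 24.9 km / (4.72 km + 24.9 km) = 2.8 g/cm³.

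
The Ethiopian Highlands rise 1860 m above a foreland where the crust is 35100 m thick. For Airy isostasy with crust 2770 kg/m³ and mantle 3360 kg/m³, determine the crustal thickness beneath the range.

Root depth r = h ρ_c / (ρ_m − ρ_c) = 1860 m × 2770 / 590 = 8733 m.
Total thickness = T + h + r = 35100 m + 1860 m + 8733 m = 45700 m.

45700 m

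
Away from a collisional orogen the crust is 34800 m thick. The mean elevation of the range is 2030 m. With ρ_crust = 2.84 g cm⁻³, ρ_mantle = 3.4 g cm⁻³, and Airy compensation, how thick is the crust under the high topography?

Root depth r = h ρ_c / (ρ_m − ρ_c) = 2030 m × 2.84 / 0.56 = 10300 m.
Total thickness = T + h + r = 34800 m + 2030 m + 10300 m = 47100 m.

47100 m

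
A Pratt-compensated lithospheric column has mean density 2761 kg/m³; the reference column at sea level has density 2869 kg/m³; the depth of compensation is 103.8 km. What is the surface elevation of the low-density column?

ρ_ref D = ρ (D + h) → h = D (ρ_ref − ρ)/ρ.
h = 103.8 km × (2869 − 2761)/2761 = 4.06 km.

4.06 km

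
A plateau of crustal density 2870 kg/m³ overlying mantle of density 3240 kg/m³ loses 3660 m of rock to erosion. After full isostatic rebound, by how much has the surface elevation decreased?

Rebound u = e ρ_c/ρ_m = 3660 m × 2870/3240 = 3242 m.
Net surface drop = e − u = 3660 m − 3242 m = e (ρ_m − ρ_c)/ρ_m = 418 m.

418 m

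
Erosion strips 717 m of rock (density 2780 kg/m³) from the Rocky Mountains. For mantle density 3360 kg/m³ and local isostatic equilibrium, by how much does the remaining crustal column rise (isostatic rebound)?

Unloading: uplift u = e ρ_c/ρ_m = 717 m × 2780/3360 = 593 m.

593 m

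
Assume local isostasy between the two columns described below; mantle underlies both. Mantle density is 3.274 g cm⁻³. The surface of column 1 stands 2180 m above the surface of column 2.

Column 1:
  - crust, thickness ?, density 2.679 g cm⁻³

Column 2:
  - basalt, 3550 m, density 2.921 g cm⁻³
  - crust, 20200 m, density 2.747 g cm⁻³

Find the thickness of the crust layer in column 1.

32000 m

Take the compensation level at the base of the deeper column (depth z_c below the surface of column 1) and equate Σ ρ_i t_i down to z_c; mantle fills any gap and the z_c terms cancel.
Column 1: x×2.679 + (z_c − 0 − x)×3.274
Column 2: 2180×0 + 3550×2.921 + 20200×2.747 + (z_c − 2180 − 23750)×3.274
The z_c×3.274 term appears on both sides and cancels. Collect the known terms of each column as K = Σ(ρt)_known − 3.274 × (depth of known layers): K_1 = 0 − 3.274×0 = 0; K_2 = 65858.95 − 3.274×(2180 + 23750) = −19035.87.
Balance: K_1 − x×(3.274 − 2.679) = K_2, so x = (K_1 − K_2)/(3.274 − 2.679) = 19035.9/0.595 = 32000 m.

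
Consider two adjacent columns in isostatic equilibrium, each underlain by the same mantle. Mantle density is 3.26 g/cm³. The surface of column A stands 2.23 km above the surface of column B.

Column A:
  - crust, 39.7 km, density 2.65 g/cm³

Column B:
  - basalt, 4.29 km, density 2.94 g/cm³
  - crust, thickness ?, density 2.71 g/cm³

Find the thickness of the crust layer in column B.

28.3 km

Take the compensation level at the base of the deeper column (depth z_c below the surface of column A) and equate Σ ρ_i t_i down to z_c; mantle fills any gap and the z_c terms cancel.
Column A: 39.7×2.65 + (z_c − 39.7)×3.26
Column B: 2.23×0 + 4.29×2.94 + x×2.71 + (z_c − 2.23 − 4.29 − x)×3.26
The z_c×3.26 term appears on both sides and cancels. Collect the known terms of each column as K = Σ(ρt)_known − 3.26 × (depth of known layers): K_A = 105.205 − 3.26×39.7 = −24.217; K_B = 12.6126 − 3.26×(2.23 + 4.29) = −8.6426.
Balance: K_A = K_B − x×(3.26 − 2.71), so x = (K_B − K_A)/(3.26 − 2.71) = 15.5744/0.55 = 28.3 km.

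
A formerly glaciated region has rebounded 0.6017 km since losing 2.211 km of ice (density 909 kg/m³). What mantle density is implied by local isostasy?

ρ_m = ρ_ice t / u = 909 × 2.211 km/0.6017 km = 3340 kg/m³.

3340 kg/m³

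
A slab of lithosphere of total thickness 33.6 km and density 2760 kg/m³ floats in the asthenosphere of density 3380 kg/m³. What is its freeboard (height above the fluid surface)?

6.16 km

Floating equilibrium: submerged depth d = t ρ_obj/ρ_fluid = 33.6 km × 2760/3380 = 27.44 km.
Freeboard = t − d = 33.6 km − 27.44 km = 6.16 km.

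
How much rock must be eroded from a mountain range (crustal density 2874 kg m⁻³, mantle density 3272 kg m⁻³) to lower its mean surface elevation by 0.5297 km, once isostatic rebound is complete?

4.35 km

Net drop Δ = e − u = e − e ρ_c/ρ_m = e (ρ_m − ρ_c)/ρ_m.
e = Δ ρ_m/(ρ_m − ρ_c) = 0.5297 km × 3272/398 = 4.35 km.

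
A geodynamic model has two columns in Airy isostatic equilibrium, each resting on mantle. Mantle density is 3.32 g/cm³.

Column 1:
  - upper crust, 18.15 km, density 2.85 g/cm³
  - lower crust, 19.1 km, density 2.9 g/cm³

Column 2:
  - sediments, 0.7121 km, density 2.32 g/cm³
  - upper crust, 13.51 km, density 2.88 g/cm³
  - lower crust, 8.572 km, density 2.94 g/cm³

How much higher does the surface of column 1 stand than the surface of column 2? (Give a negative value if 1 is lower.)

2 km

For any compensation level in the mantle, the mantle terms cancel and isostasy reduces to e = (Σt_1 − Σt_2) − (Σ(ρt)_1 − Σ(ρt)_2) / ρ_m.
Σt_1 = 37.25 km; Σt_2 = 22.7941 km; Σ(ρt)_1 = 107.1175; Σ(ρt)_2 = 65.762552 (in km·g/cm³).
e = (37.25 − 22.7941) − (107.1175 − 65.762552) / 3.32 = 2 km.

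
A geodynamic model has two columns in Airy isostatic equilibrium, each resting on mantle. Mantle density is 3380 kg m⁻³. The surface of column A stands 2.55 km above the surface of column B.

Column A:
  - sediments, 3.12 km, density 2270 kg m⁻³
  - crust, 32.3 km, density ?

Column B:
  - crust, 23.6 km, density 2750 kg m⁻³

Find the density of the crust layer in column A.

Take the compensation level at the base of the deeper column (depth z_c below the surface of column A) and equate Σ ρ_i t_i down to z_c; mantle fills any gap and the z_c terms cancel.
Column A: 3.12×2270 + 32.3×ρ + (z_c − 35.42)×3380
Column B: 2.55×0 + 23.6×2750 + (z_c − 2.55 − 23.6)×3380
The z_c×3380 term appears on both sides and cancels. Collect the known terms of each column as K = Σ(ρt)_known − 3380 × (depth of known layers): K_A = 7082.4 − 3380×35.42 = −112637.2; K_B = 64900 − 3380×(2.55 + 23.6) = −23487.
Balance: K_A + 32.3×ρ = K_B, so ρ = (K_B − K_A)/32.3 = 89150.2/32.3 = 2760 kg m⁻³.

2760 kg m⁻³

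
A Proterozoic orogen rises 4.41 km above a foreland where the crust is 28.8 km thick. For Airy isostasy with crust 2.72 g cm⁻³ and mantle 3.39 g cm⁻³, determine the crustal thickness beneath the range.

51.1 km

Root depth r = h ρ_c / (ρ_m − ρ_c) = 4.41 km × 2.72 / 0.67 = 17.9 km.
Total thickness = T + h + r = 28.8 km + 4.41 km + 17.9 km = 51.1 km.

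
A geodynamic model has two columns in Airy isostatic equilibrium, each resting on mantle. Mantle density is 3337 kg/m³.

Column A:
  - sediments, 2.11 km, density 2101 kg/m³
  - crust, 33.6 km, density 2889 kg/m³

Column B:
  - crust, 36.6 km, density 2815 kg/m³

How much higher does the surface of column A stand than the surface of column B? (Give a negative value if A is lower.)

−0.433 km

For any compensation level in the mantle, the mantle terms cancel and isostasy reduces to e = (Σt_A − Σt_B) − (Σ(ρt)_A − Σ(ρt)_B) / ρ_m.
Σt_A = 35.71 km; Σt_B = 36.6 km; Σ(ρt)_A = 101503.51; Σ(ρt)_B = 103029 (in km·kg/m³).
e = (35.71 − 36.6) − (101503.51 − 103029) / 3337 = −0.433 km.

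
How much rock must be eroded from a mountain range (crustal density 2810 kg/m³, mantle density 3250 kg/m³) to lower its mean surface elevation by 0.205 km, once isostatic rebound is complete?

1.51 km

Net drop Δ = e − u = e − e ρ_c/ρ_m = e (ρ_m − ρ_c)/ρ_m.
e = Δ ρ_m/(ρ_m − ρ_c) = 0.205 km × 3250/440 = 1.51 km.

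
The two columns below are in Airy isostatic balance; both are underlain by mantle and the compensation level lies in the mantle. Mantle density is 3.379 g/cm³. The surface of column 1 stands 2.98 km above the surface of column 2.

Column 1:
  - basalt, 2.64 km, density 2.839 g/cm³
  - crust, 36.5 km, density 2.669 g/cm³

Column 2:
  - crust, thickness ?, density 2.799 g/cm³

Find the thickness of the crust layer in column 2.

Take the compensation level at the base of the deeper column (depth z_c below the surface of column 1) and equate Σ ρ_i t_i down to z_c; mantle fills any gap and the z_c terms cancel.
Column 1: 2.64×2.839 + 36.5×2.669 + (z_c − 39.14)×3.379
Column 2: 2.98×0 + x×2.799 + (z_c − 2.98 − 0 − x)×3.379
The z_c×3.379 term appears on both sides and cancels. Collect the known terms of each column as K = Σ(ρt)_known − 3.379 × (depth of known layers): K_1 = 104.91346 − 3.379×39.14 = −27.3406; K_2 = 0 − 3.379×(2.98 + 0) = −10.06942.
Balance: K_1 = K_2 − x×(3.379 − 2.799), so x = (K_2 − K_1)/(3.379 − 2.799) = 17.2712/0.58 = 29.8 km.

29.8 km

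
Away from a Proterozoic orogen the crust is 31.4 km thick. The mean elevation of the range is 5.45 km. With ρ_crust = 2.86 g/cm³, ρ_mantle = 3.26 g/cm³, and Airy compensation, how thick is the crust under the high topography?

75.8 km

Root depth r = h ρ_c / (ρ_m − ρ_c) = 5.45 km × 2.86 / 0.4 = 38.97 km.
Total thickness = T + h + r = 31.4 km + 5.45 km + 38.97 km = 75.8 km.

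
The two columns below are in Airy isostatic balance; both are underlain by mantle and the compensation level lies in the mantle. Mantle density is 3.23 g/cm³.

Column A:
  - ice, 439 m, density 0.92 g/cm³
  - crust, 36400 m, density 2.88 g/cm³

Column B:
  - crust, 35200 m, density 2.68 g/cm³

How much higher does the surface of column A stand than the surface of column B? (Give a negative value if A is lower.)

For any compensation level in the mantle, the mantle terms cancel and isostasy reduces to e = (Σt_A − Σt_B) − (Σ(ρt)_A − Σ(ρt)_B) / ρ_m.
Σt_A = 36839 m; Σt_B = 35200 m; Σ(ρt)_A = 105235.88; Σ(ρt)_B = 94336 (in m·g/cm³).
e = (36839 − 35200) − (105235.88 − 94336) / 3.23 = −1740 m.

−1740 m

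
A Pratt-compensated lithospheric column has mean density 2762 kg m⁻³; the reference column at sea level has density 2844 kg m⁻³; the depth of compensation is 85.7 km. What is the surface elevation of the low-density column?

ρ_ref D = ρ (D + h) → h = D (ρ_ref − ρ)/ρ.
h = 85.7 km × (2844 − 2762)/2762 = 2.54 km.

2.54 km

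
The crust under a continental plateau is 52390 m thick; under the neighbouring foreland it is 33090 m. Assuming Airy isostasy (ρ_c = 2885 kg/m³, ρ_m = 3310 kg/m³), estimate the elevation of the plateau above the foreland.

2480 m

Excess crust Δ = 52390 m − 33090 m = 19300 m, split between elevation h and root r with h + r = Δ.
Airy balance ρ_c h = (ρ_m − ρ_c) r gives r = h ρ_c/(ρ_m − ρ_c), so h (1 + ρ_c/(ρ_m − ρ_c)) = Δ, i.e. h = Δ (ρ_m − ρ_c)/ρ_m.
h = 19300 m × 425/3310 = 2480 m.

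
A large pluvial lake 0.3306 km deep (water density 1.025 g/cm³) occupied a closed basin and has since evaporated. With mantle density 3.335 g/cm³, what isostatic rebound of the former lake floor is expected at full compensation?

0.102 km

u = d ρ_w/ρ_m = 0.3306 km × 1.025/3.335 = 0.102 km.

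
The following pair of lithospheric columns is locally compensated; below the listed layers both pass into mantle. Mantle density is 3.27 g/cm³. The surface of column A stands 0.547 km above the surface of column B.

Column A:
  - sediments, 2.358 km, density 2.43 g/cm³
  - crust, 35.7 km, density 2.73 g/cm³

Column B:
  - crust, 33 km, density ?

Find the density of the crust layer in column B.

2.68 g/cm³

Take the compensation level at the base of the deeper column (depth z_c below the surface of column A) and equate Σ ρ_i t_i down to z_c; mantle fills any gap and the z_c terms cancel.
Column A: 2.358×2.43 + 35.7×2.73 + (z_c − 38.058)×3.27
Column B: 0.547×0 + 33×ρ + (z_c − 0.547 − 33)×3.27
The z_c×3.27 term appears on both sides and cancels. Collect the known terms of each column as K = Σ(ρt)_known − 3.27 × (depth of known layers): K_A = 103.19094 − 3.27×38.058 = −21.25872; K_B = 0 − 3.27×(0.547 + 33) = −109.69869.
Balance: K_A = K_B + 33×ρ, so ρ = (K_A − K_B)/33 = 88.44/33 = 2.68 g/cm³.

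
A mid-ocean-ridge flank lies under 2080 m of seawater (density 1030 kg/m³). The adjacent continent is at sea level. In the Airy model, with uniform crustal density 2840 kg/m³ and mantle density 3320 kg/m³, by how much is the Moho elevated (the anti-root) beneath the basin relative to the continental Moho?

Equating mass per unit area of the two columns: replacing crust with seawater at the top is compensated by replacing crust with mantle at the base: d (ρ_c − ρ_w) = a (ρ_m − ρ_c).
a = d (ρ_c − ρ_w)/(ρ_m − ρ_c) = 2080 m × 1810/480 = 7840 m.

7840 m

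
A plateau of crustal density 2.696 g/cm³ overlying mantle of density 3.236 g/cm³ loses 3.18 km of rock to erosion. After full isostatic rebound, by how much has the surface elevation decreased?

0.531 km

Rebound u = e ρ_c/ρ_m = 3.18 km × 2.696/3.236 = 2.649 km.
Net surface drop = e − u = 3.18 km − 2.649 km = e (ρ_m − ρ_c)/ρ_m = 0.531 km.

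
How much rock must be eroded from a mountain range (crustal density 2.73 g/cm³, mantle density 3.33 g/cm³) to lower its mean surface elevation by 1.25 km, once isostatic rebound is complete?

6.94 km

Net drop Δ = e − u = e − e ρ_c/ρ_m = e (ρ_m − ρ_c)/ρ_m.
e = Δ ρ_m/(ρ_m − ρ_c) = 1.25 km × 3.33/0.6 = 6.94 km.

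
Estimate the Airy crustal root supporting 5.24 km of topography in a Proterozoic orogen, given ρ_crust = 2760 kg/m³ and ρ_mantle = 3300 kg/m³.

In Airy isostatic equilibrium: the weight of the topography is balanced by the buoyancy of the root, ρ_c h = (ρ_m − ρ_c) r.
r = h · ρ_c / (ρ_m − ρ_c) = 5.24 km × 2760 / (3300 − 2760) = 26.8 km.

26.8 km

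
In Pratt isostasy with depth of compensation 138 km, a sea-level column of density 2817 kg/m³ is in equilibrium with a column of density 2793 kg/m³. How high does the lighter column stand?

1.19 km

ρ_ref D = ρ (D + h) → h = D (ρ_ref − ρ)/ρ.
h = 138 km × (2817 − 2793)/2793 = 1.19 km.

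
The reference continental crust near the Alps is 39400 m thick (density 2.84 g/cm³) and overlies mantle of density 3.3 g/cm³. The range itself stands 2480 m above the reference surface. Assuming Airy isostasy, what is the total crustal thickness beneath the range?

Root depth r = h ρ_c / (ρ_m − ρ_c) = 2480 m × 2.84 / 0.46 = 15310 m.
Total thickness = T + h + r = 39400 m + 2480 m + 15310 m = 57200 m.

57200 m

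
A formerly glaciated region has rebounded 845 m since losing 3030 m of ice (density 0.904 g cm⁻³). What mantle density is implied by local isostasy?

ρ_m = ρ_ice t / u = 0.904 × 3030 m/845 m = 3.24 g cm⁻³.

3.24 g cm⁻³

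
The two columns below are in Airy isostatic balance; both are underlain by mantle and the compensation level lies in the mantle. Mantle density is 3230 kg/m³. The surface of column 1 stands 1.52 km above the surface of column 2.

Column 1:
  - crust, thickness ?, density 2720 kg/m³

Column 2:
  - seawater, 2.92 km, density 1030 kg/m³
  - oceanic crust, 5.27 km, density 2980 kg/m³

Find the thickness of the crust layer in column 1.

Take the compensation level at the base of the deeper column (depth z_c below the surface of column 1) and equate Σ ρ_i t_i down to z_c; mantle fills any gap and the z_c terms cancel.
Column 1: x×2720 + (z_c − 0 − x)×3230
Column 2: 1.52×0 + 2.92×1030 + 5.27×2980 + (z_c − 1.52 − 8.19)×3230
The z_c×3230 term appears on both sides and cancels. Collect the known terms of each column as K = Σ(ρt)_known − 3230 × (depth of known layers): K_1 = 0 − 3230×0 = 0; K_2 = 18712.2 − 3230×(1.52 + 8.19) = −12651.1.
Balance: K_1 − x×(3230 − 2720) = K_2, so x = (K_1 − K_2)/(3230 − 2720) = 12651.1/510 = 24.8 km.

24.8 km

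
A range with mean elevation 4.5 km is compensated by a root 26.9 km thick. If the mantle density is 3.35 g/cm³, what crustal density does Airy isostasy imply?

2.87 g/cm³

ρ_c h = (ρ_m − ρ_c) r → ρ_c (h + r) = ρ_m r → ρ_c = ρ_m r / (h + r).
ρ_c = 3.35 × 26.9 km / (4.5 km + 26.9 km) = 2.87 g/cm³.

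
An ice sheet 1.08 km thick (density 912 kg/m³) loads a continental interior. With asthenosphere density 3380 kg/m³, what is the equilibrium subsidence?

0.291 km

Balancing pressure at the compensation depth: the ice load ρ_ice t is balanced by mantle displaced below, ρ_m s.
s = t ρ_ice / ρ_m = 1.08 km × 912/3380 = 0.291 km.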